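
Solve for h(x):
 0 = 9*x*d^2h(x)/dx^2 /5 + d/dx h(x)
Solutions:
 h(x) = C1 + C2*x^(4/9)


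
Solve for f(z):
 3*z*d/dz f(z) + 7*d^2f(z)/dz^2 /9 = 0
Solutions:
 f(z) = C1 + C2*erf(3*sqrt(42)*z/14)


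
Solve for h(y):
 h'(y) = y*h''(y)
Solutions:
 h(y) = C1 + C2*y^2


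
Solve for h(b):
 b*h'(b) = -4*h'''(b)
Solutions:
 h(b) = C1 + Integral(C2*airyai(-2^(1/3)*b/2) + C3*airybi(-2^(1/3)*b/2), b)


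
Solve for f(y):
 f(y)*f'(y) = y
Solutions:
 f(y) = -sqrt(C1 + y^2)
 f(y) = sqrt(C1 + y^2)


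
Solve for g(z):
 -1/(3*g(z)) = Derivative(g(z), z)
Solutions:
 g(z) = -sqrt(C1 - 6*z)/3
 g(z) = sqrt(C1 - 6*z)/3


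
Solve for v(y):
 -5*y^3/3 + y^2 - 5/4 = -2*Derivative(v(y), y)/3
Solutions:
 v(y) = C1 + 5*y^4/8 - y^3/2 + 15*y/8


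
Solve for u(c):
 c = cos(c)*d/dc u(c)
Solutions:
 u(c) = C1 + Integral(c/cos(c), c)


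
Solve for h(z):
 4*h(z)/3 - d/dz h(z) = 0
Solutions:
 h(z) = C1*exp(4*z/3)


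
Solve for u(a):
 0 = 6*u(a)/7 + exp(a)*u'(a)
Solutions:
 u(a) = C1*exp(6*exp(-a)/7)


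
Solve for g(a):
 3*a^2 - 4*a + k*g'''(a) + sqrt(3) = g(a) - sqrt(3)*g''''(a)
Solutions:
 g(a) = C1*exp(a*(-sqrt(3)*k - sqrt(3)*sqrt(k^2 + 2*2^(2/3)*3^(1/6)*(-3*k^2 + sqrt(9*k^4 + 256*sqrt(3)))^(1/3) - 16*6^(1/3)/(-3*k^2 + sqrt(9*k^4 + 256*sqrt(3)))^(1/3)) + sqrt(6)*sqrt(k^3/sqrt(k^2 + 2*2^(2/3)*3^(1/6)*(-3*k^2 + sqrt(9*k^4 + 256*sqrt(3)))^(1/3) - 16*6^(1/3)/(-3*k^2 + sqrt(9*k^4 + 256*sqrt(3)))^(1/3)) + k^2 - 2^(2/3)*3^(1/6)*(-3*k^2 + sqrt(9*k^4 + 256*sqrt(3)))^(1/3) + 8*6^(1/3)/(-3*k^2 + sqrt(9*k^4 + 256*sqrt(3)))^(1/3)))/12) + C2*exp(a*(-sqrt(3)*k + sqrt(3)*sqrt(k^2 + 2*2^(2/3)*3^(1/6)*(-3*k^2 + sqrt(9*k^4 + 256*sqrt(3)))^(1/3) - 16*6^(1/3)/(-3*k^2 + sqrt(9*k^4 + 256*sqrt(3)))^(1/3)) - sqrt(6)*sqrt(-k^3/sqrt(k^2 + 2*2^(2/3)*3^(1/6)*(-3*k^2 + sqrt(9*k^4 + 256*sqrt(3)))^(1/3) - 16*6^(1/3)/(-3*k^2 + sqrt(9*k^4 + 256*sqrt(3)))^(1/3)) + k^2 - 2^(2/3)*3^(1/6)*(-3*k^2 + sqrt(9*k^4 + 256*sqrt(3)))^(1/3) + 8*6^(1/3)/(-3*k^2 + sqrt(9*k^4 + 256*sqrt(3)))^(1/3)))/12) + C3*exp(a*(-sqrt(3)*k + sqrt(3)*sqrt(k^2 + 2*2^(2/3)*3^(1/6)*(-3*k^2 + sqrt(9*k^4 + 256*sqrt(3)))^(1/3) - 16*6^(1/3)/(-3*k^2 + sqrt(9*k^4 + 256*sqrt(3)))^(1/3)) + sqrt(6)*sqrt(-k^3/sqrt(k^2 + 2*2^(2/3)*3^(1/6)*(-3*k^2 + sqrt(9*k^4 + 256*sqrt(3)))^(1/3) - 16*6^(1/3)/(-3*k^2 + sqrt(9*k^4 + 256*sqrt(3)))^(1/3)) + k^2 - 2^(2/3)*3^(1/6)*(-3*k^2 + sqrt(9*k^4 + 256*sqrt(3)))^(1/3) + 8*6^(1/3)/(-3*k^2 + sqrt(9*k^4 + 256*sqrt(3)))^(1/3)))/12) + C4*exp(-a*(sqrt(3)*k + sqrt(3)*sqrt(k^2 + 2*2^(2/3)*3^(1/6)*(-3*k^2 + sqrt(9*k^4 + 256*sqrt(3)))^(1/3) - 16*6^(1/3)/(-3*k^2 + sqrt(9*k^4 + 256*sqrt(3)))^(1/3)) + sqrt(6)*sqrt(k^3/sqrt(k^2 + 2*2^(2/3)*3^(1/6)*(-3*k^2 + sqrt(9*k^4 + 256*sqrt(3)))^(1/3) - 16*6^(1/3)/(-3*k^2 + sqrt(9*k^4 + 256*sqrt(3)))^(1/3)) + k^2 - 2^(2/3)*3^(1/6)*(-3*k^2 + sqrt(9*k^4 + 256*sqrt(3)))^(1/3) + 8*6^(1/3)/(-3*k^2 + sqrt(9*k^4 + 256*sqrt(3)))^(1/3)))/12) + 3*a^2 - 4*a + sqrt(3)


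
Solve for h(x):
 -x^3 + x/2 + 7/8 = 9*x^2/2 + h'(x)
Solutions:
 h(x) = C1 - x^4/4 - 3*x^3/2 + x^2/4 + 7*x/8


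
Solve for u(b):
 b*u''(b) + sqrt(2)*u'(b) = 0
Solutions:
 u(b) = C1 + C2*b^(1 - sqrt(2))


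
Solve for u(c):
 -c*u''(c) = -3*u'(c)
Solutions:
 u(c) = C1 + C2*c^4


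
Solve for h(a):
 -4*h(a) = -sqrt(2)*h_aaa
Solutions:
 h(a) = C3*exp(sqrt(2)*a) + (C1*sin(sqrt(6)*a/2) + C2*cos(sqrt(6)*a/2))*exp(-sqrt(2)*a/2)


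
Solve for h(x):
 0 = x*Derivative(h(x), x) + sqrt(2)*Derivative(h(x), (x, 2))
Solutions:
 h(x) = C1 + C2*erf(2^(1/4)*x/2)


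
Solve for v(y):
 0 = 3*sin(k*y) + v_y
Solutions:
 v(y) = C1 + 3*cos(k*y)/k


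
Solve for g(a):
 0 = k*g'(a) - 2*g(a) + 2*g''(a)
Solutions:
 g(a) = C1*exp(a*(-k + sqrt(k^2 + 16))/4) + C2*exp(-a*(k + sqrt(k^2 + 16))/4)


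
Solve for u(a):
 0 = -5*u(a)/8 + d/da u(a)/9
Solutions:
 u(a) = C1*exp(45*a/8)


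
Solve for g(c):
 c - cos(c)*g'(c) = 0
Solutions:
 g(c) = C1 + Integral(c/cos(c), c)


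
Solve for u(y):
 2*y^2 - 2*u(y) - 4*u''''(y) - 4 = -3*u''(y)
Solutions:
 u(y) = y^2 + (C1*sin(2^(3/4)*y*sin(atan(sqrt(23)/3)/2)/2) + C2*cos(2^(3/4)*y*sin(atan(sqrt(23)/3)/2)/2))*exp(-2^(3/4)*y*cos(atan(sqrt(23)/3)/2)/2) + (C3*sin(2^(3/4)*y*sin(atan(sqrt(23)/3)/2)/2) + C4*cos(2^(3/4)*y*sin(atan(sqrt(23)/3)/2)/2))*exp(2^(3/4)*y*cos(atan(sqrt(23)/3)/2)/2) + 1


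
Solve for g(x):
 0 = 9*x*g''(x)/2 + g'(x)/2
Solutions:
 g(x) = C1 + C2*x^(8/9)


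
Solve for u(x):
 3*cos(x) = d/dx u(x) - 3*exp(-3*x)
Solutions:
 u(x) = C1 + 3*sin(x) - exp(-3*x)


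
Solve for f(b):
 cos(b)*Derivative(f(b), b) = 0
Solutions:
 f(b) = C1


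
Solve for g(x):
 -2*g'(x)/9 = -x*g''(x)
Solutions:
 g(x) = C1 + C2*x^(11/9)


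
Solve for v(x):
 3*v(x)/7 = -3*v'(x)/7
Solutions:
 v(x) = C1*exp(-x)


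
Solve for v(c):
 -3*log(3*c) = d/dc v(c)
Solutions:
 v(c) = C1 - 3*c*log(c) - c*log(27) + 3*c


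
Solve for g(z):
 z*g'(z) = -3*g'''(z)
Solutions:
 g(z) = C1 + Integral(C2*airyai(-3^(2/3)*z/3) + C3*airybi(-3^(2/3)*z/3), z)


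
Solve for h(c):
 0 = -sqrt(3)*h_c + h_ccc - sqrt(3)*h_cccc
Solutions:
 h(c) = C1 + C2*exp(c*(2*18^(1/3)/(-2*sqrt(3) + sqrt(-12 + (243 - 2*sqrt(3))^2) + 243)^(1/3) + 4*sqrt(3) + 12^(1/3)*(-2*sqrt(3) + sqrt(-12 + (243 - 2*sqrt(3))^2) + 243)^(1/3))/36)*sin(2^(1/3)*3^(1/6)*c*(-2^(1/3)*3^(2/3)*(-2*sqrt(3) + 9*sqrt(-4/27 + (27 - 2*sqrt(3)/9)^2) + 243)^(1/3) + 6/(-2*sqrt(3) + 9*sqrt(-4/27 + (27 - 2*sqrt(3)/9)^2) + 243)^(1/3))/36) + C3*exp(c*(2*18^(1/3)/(-2*sqrt(3) + sqrt(-12 + (243 - 2*sqrt(3))^2) + 243)^(1/3) + 4*sqrt(3) + 12^(1/3)*(-2*sqrt(3) + sqrt(-12 + (243 - 2*sqrt(3))^2) + 243)^(1/3))/36)*cos(2^(1/3)*3^(1/6)*c*(-2^(1/3)*3^(2/3)*(-2*sqrt(3) + 9*sqrt(-4/27 + (27 - 2*sqrt(3)/9)^2) + 243)^(1/3) + 6/(-2*sqrt(3) + 9*sqrt(-4/27 + (27 - 2*sqrt(3)/9)^2) + 243)^(1/3))/36) + C4*exp(c*(-12^(1/3)*(-2*sqrt(3) + sqrt(-12 + (243 - 2*sqrt(3))^2) + 243)^(1/3) - 2*18^(1/3)/(-2*sqrt(3) + sqrt(-12 + (243 - 2*sqrt(3))^2) + 243)^(1/3) + 2*sqrt(3))/18)


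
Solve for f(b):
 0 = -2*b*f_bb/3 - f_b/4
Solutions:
 f(b) = C1 + C2*b^(5/8)


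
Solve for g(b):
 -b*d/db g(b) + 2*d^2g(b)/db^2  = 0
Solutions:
 g(b) = C1 + C2*erfi(b/2)


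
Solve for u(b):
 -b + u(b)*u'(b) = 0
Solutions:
 u(b) = -sqrt(C1 + b^2)
 u(b) = sqrt(C1 + b^2)


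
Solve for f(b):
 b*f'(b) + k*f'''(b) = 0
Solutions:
 f(b) = C1 + Integral(C2*airyai(b*(-1/k)^(1/3)) + C3*airybi(b*(-1/k)^(1/3)), b)


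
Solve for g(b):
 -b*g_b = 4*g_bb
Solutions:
 g(b) = C1 + C2*erf(sqrt(2)*b/4)


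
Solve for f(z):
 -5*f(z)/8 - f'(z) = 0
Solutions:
 f(z) = C1*exp(-5*z/8)


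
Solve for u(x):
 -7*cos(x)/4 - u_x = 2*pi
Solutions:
 u(x) = C1 - 2*pi*x - 7*sin(x)/4


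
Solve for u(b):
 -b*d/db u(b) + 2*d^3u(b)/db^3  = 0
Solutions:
 u(b) = C1 + Integral(C2*airyai(2^(2/3)*b/2) + C3*airybi(2^(2/3)*b/2), b)


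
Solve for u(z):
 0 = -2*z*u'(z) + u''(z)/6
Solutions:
 u(z) = C1 + C2*erfi(sqrt(6)*z)


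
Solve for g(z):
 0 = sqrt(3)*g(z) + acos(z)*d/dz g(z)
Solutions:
 g(z) = C1*exp(-sqrt(3)*Integral(1/acos(z), z))


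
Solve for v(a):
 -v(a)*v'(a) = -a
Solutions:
 v(a) = -sqrt(C1 + a^2)
 v(a) = sqrt(C1 + a^2)


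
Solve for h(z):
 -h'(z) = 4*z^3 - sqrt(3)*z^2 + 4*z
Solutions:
 h(z) = C1 - z^4 + sqrt(3)*z^3/3 - 2*z^2


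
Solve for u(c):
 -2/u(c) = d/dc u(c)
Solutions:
 u(c) = -sqrt(C1 - 4*c)
 u(c) = sqrt(C1 - 4*c)


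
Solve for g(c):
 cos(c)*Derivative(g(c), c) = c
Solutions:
 g(c) = C1 + Integral(c/cos(c), c)


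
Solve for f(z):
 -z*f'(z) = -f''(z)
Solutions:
 f(z) = C1 + C2*erfi(sqrt(2)*z/2)


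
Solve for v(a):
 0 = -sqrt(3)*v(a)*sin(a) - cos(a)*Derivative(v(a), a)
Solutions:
 v(a) = C1*cos(a)^(sqrt(3))


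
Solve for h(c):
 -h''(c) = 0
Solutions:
 h(c) = C1 + C2*c


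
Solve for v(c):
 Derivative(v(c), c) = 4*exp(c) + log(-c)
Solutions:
 v(c) = C1 + c*log(-c) - c + 4*exp(c)


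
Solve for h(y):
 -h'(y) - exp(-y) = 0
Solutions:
 h(y) = C1 + exp(-y)


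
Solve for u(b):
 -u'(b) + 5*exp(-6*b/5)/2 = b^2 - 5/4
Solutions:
 u(b) = C1 - b^3/3 + 5*b/4 - 25*exp(-6*b/5)/12


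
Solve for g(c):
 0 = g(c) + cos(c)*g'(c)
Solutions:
 g(c) = C1*sqrt(sin(c) - 1)/sqrt(sin(c) + 1)


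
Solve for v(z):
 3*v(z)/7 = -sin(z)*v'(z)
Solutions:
 v(z) = C1*(cos(z) + 1)^(3/14)/(cos(z) - 1)^(3/14)


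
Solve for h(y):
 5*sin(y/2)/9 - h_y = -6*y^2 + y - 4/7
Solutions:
 h(y) = C1 + 2*y^3 - y^2/2 + 4*y/7 - 10*cos(y/2)/9


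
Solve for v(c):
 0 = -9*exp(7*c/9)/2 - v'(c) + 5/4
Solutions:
 v(c) = C1 + 5*c/4 - 81*exp(7*c/9)/14


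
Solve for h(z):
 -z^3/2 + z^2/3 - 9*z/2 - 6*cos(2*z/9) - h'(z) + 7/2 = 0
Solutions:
 h(z) = C1 - z^4/8 + z^3/9 - 9*z^2/4 + 7*z/2 - 27*sin(2*z/9)


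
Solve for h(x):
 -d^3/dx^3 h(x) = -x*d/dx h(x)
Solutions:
 h(x) = C1 + Integral(C2*airyai(x) + C3*airybi(x), x)


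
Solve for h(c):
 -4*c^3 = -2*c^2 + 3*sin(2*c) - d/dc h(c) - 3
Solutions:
 h(c) = C1 + c^4 - 2*c^3/3 - 3*c - 3*cos(2*c)/2


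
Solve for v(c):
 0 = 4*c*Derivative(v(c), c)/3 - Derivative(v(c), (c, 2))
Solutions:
 v(c) = C1 + C2*erfi(sqrt(6)*c/3)


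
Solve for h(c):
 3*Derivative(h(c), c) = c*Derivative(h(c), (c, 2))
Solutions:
 h(c) = C1 + C2*c^4


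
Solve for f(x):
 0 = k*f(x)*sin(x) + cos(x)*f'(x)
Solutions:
 f(x) = C1*exp(k*log(cos(x)))


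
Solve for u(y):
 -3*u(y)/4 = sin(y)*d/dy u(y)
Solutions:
 u(y) = C1*(cos(y) + 1)^(3/8)/(cos(y) - 1)^(3/8)


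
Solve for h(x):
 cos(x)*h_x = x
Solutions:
 h(x) = C1 + Integral(x/cos(x), x)


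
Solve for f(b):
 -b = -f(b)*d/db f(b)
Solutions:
 f(b) = -sqrt(C1 + b^2)
 f(b) = sqrt(C1 + b^2)


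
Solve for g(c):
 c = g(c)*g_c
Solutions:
 g(c) = -sqrt(C1 + c^2)
 g(c) = sqrt(C1 + c^2)


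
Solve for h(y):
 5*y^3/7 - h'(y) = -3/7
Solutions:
 h(y) = C1 + 5*y^4/28 + 3*y/7


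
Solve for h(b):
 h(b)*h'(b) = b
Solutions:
 h(b) = -sqrt(C1 + b^2)
 h(b) = sqrt(C1 + b^2)


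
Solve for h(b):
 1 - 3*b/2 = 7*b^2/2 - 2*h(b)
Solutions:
 h(b) = 7*b^2/4 + 3*b/4 - 1/2


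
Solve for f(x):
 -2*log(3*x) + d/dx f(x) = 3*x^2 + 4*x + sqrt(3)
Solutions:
 f(x) = C1 + x^3 + 2*x^2 + 2*x*log(x) - 2*x + sqrt(3)*x + x*log(9)


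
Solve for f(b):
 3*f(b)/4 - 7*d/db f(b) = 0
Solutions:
 f(b) = C1*exp(3*b/28)


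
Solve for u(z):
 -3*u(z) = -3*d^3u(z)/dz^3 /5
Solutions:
 u(z) = C3*exp(5^(1/3)*z) + (C1*sin(sqrt(3)*5^(1/3)*z/2) + C2*cos(sqrt(3)*5^(1/3)*z/2))*exp(-5^(1/3)*z/2)


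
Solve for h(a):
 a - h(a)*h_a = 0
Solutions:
 h(a) = -sqrt(C1 + a^2)
 h(a) = sqrt(C1 + a^2)


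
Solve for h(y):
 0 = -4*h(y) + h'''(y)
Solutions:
 h(y) = C3*exp(2^(2/3)*y) + (C1*sin(2^(2/3)*sqrt(3)*y/2) + C2*cos(2^(2/3)*sqrt(3)*y/2))*exp(-2^(2/3)*y/2)


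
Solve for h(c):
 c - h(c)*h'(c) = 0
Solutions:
 h(c) = -sqrt(C1 + c^2)
 h(c) = sqrt(C1 + c^2)


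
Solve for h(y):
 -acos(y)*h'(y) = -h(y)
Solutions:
 h(y) = C1*exp(Integral(1/acos(y), y))


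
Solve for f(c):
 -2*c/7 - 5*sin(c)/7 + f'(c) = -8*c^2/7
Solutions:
 f(c) = C1 - 8*c^3/21 + c^2/7 - 5*cos(c)/7


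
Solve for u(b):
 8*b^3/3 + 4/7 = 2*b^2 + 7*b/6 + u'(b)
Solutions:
 u(b) = C1 + 2*b^4/3 - 2*b^3/3 - 7*b^2/12 + 4*b/7


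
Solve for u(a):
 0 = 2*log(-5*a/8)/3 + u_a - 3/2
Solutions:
 u(a) = C1 - 2*a*log(-a)/3 + a*(-2*log(5)/3 + 2*log(2) + 13/6)


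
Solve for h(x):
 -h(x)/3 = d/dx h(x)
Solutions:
 h(x) = C1*exp(-x/3)


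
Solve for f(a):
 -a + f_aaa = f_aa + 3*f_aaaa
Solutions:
 f(a) = C1 + C2*a - a^3/6 - a^2/2 + (C3*sin(sqrt(11)*a/6) + C4*cos(sqrt(11)*a/6))*exp(a/6)


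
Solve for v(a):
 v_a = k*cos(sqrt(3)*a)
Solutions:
 v(a) = C1 + sqrt(3)*k*sin(sqrt(3)*a)/3


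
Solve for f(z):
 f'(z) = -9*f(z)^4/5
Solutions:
 f(z) = 5^(1/3)*(1/(C1 + 27*z))^(1/3)
 f(z) = 5^(1/3)*(-3^(2/3) - 3*3^(1/6)*I)*(1/(C1 + 9*z))^(1/3)/6
 f(z) = 5^(1/3)*(-3^(2/3) + 3*3^(1/6)*I)*(1/(C1 + 9*z))^(1/3)/6


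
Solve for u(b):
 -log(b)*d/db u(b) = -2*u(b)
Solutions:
 u(b) = C1*exp(2*li(b))


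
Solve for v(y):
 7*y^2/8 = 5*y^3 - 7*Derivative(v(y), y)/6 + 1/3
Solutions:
 v(y) = C1 + 15*y^4/14 - y^3/4 + 2*y/7


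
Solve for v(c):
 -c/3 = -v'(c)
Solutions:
 v(c) = C1 + c^2/6


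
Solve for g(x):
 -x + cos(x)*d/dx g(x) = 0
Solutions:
 g(x) = C1 + Integral(x/cos(x), x)


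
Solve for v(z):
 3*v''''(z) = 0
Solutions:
 v(z) = C1 + C2*z + C3*z^2 + C4*z^3


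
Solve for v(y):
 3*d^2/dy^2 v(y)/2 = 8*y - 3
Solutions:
 v(y) = C1 + C2*y + 8*y^3/9 - y^2


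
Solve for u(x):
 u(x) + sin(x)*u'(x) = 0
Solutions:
 u(x) = C1*sqrt(cos(x) + 1)/sqrt(cos(x) - 1)


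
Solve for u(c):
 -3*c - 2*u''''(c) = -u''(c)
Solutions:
 u(c) = C1 + C2*c + C3*exp(-sqrt(2)*c/2) + C4*exp(sqrt(2)*c/2) + c^3/2


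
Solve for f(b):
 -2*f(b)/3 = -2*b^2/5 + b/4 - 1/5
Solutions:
 f(b) = 3*b^2/5 - 3*b/8 + 3/10


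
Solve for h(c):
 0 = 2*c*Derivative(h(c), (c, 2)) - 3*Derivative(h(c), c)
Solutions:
 h(c) = C1 + C2*c^(5/2)


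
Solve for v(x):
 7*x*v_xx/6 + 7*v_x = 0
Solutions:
 v(x) = C1 + C2/x^5


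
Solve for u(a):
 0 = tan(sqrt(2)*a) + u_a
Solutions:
 u(a) = C1 + sqrt(2)*log(cos(sqrt(2)*a))/2


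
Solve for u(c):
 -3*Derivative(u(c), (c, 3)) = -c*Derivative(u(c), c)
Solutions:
 u(c) = C1 + Integral(C2*airyai(3^(2/3)*c/3) + C3*airybi(3^(2/3)*c/3), c)


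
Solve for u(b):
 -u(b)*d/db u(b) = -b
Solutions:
 u(b) = -sqrt(C1 + b^2)
 u(b) = sqrt(C1 + b^2)


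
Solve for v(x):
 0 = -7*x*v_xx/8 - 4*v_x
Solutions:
 v(x) = C1 + C2/x^(25/7)


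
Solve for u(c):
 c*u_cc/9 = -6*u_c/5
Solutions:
 u(c) = C1 + C2/c^(49/5)


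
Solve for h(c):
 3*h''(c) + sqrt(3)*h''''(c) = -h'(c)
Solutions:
 h(c) = C1 + C2*exp(c*(-2*2^(1/3)*3^(5/6)/(sqrt(3) + sqrt(3 + 4*sqrt(3)))^(1/3) + 6^(2/3)*(sqrt(3) + sqrt(3 + 4*sqrt(3)))^(1/3))/12)*sin(c*(2*6^(1/3)/(sqrt(3) + sqrt(3 + 4*sqrt(3)))^(1/3) + 2^(2/3)*3^(1/6)*(sqrt(3) + sqrt(3 + 4*sqrt(3)))^(1/3))/4) + C3*exp(c*(-2*2^(1/3)*3^(5/6)/(sqrt(3) + sqrt(3 + 4*sqrt(3)))^(1/3) + 6^(2/3)*(sqrt(3) + sqrt(3 + 4*sqrt(3)))^(1/3))/12)*cos(c*(2*6^(1/3)/(sqrt(3) + sqrt(3 + 4*sqrt(3)))^(1/3) + 2^(2/3)*3^(1/6)*(sqrt(3) + sqrt(3 + 4*sqrt(3)))^(1/3))/4) + C4*exp(-c*(-2*2^(1/3)*3^(5/6)/(sqrt(3) + sqrt(3 + 4*sqrt(3)))^(1/3) + 6^(2/3)*(sqrt(3) + sqrt(3 + 4*sqrt(3)))^(1/3))/6)


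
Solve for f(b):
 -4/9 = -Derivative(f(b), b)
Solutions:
 f(b) = C1 + 4*b/9


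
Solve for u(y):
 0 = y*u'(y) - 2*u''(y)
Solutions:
 u(y) = C1 + C2*erfi(y/2)


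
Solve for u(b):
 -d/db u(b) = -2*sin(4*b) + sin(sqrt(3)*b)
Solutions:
 u(b) = C1 - cos(4*b)/2 + sqrt(3)*cos(sqrt(3)*b)/3


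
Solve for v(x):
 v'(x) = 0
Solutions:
 v(x) = C1


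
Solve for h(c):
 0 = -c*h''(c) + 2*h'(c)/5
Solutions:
 h(c) = C1 + C2*c^(7/5)


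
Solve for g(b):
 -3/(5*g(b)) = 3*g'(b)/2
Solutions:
 g(b) = -sqrt(C1 - 20*b)/5
 g(b) = sqrt(C1 - 20*b)/5


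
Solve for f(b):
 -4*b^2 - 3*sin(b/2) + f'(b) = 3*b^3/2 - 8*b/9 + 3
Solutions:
 f(b) = C1 + 3*b^4/8 + 4*b^3/3 - 4*b^2/9 + 3*b - 6*cos(b/2)


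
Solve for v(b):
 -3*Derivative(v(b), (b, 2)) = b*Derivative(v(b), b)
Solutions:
 v(b) = C1 + C2*erf(sqrt(6)*b/6)


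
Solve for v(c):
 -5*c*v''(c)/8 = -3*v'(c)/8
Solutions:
 v(c) = C1 + C2*c^(8/5)


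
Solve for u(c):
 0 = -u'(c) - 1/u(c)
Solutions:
 u(c) = -sqrt(C1 - 2*c)
 u(c) = sqrt(C1 - 2*c)


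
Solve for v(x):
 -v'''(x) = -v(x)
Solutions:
 v(x) = C3*exp(x) + (C1*sin(sqrt(3)*x/2) + C2*cos(sqrt(3)*x/2))*exp(-x/2)


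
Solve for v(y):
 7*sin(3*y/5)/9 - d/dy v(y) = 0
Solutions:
 v(y) = C1 - 35*cos(3*y/5)/27


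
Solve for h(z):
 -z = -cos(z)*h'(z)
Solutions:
 h(z) = C1 + Integral(z/cos(z), z)


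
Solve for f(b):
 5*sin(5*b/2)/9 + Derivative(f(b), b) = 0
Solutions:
 f(b) = C1 + 2*cos(5*b/2)/9


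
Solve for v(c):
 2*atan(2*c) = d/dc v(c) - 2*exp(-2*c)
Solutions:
 v(c) = C1 + 2*c*atan(2*c) - log(4*c^2 + 1)/2 - exp(-2*c)


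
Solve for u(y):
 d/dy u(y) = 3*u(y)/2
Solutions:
 u(y) = C1*exp(3*y/2)


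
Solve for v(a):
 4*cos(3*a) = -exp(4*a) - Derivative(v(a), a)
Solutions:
 v(a) = C1 - exp(4*a)/4 - 4*sin(3*a)/3


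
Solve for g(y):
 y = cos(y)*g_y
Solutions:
 g(y) = C1 + Integral(y/cos(y), y)


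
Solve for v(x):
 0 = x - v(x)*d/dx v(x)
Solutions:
 v(x) = -sqrt(C1 + x^2)
 v(x) = sqrt(C1 + x^2)


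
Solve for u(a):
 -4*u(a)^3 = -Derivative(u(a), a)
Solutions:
 u(a) = -sqrt(2)*sqrt(-1/(C1 + 4*a))/2
 u(a) = sqrt(2)*sqrt(-1/(C1 + 4*a))/2


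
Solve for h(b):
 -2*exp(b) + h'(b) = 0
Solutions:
 h(b) = C1 + 2*exp(b)


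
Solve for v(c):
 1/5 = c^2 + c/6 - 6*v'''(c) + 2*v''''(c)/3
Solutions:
 v(c) = C1 + C2*c + C3*c^2 + C4*exp(9*c) + c^5/360 + 7*c^4/2592 - 127*c^3/29160


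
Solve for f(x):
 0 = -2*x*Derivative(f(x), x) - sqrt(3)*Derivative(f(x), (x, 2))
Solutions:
 f(x) = C1 + C2*erf(3^(3/4)*x/3)


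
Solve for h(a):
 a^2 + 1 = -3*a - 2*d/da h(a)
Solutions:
 h(a) = C1 - a^3/6 - 3*a^2/4 - a/2


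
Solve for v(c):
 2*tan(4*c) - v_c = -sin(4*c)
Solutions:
 v(c) = C1 - log(cos(4*c))/2 - cos(4*c)/4


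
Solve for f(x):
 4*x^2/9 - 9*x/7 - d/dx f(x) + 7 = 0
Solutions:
 f(x) = C1 + 4*x^3/27 - 9*x^2/14 + 7*x


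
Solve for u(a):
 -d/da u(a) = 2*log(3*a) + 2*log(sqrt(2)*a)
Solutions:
 u(a) = C1 - 4*a*log(a) - a*log(18) + 4*a


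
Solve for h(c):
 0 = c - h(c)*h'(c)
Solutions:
 h(c) = -sqrt(C1 + c^2)
 h(c) = sqrt(C1 + c^2)


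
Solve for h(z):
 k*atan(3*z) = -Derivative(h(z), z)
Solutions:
 h(z) = C1 - k*(z*atan(3*z) - log(9*z^2 + 1)/6)


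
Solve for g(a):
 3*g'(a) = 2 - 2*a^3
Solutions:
 g(a) = C1 - a^4/6 + 2*a/3


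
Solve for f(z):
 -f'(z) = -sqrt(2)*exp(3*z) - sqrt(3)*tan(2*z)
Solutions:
 f(z) = C1 + sqrt(2)*exp(3*z)/3 - sqrt(3)*log(cos(2*z))/2


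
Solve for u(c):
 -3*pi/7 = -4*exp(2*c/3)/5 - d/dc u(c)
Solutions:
 u(c) = C1 + 3*pi*c/7 - 6*exp(2*c/3)/5


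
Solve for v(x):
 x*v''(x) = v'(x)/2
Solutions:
 v(x) = C1 + C2*x^(3/2)


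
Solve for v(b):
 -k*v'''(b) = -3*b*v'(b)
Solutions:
 v(b) = C1 + Integral(C2*airyai(3^(1/3)*b*(1/k)^(1/3)) + C3*airybi(3^(1/3)*b*(1/k)^(1/3)), b)


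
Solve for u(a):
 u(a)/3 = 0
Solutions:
 u(a) = 0


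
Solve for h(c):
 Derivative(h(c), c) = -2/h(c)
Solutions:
 h(c) = -sqrt(C1 - 4*c)
 h(c) = sqrt(C1 - 4*c)


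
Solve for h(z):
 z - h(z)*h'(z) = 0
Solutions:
 h(z) = -sqrt(C1 + z^2)
 h(z) = sqrt(C1 + z^2)


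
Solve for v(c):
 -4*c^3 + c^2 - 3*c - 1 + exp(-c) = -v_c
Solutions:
 v(c) = C1 + c^4 - c^3/3 + 3*c^2/2 + c + exp(-c)


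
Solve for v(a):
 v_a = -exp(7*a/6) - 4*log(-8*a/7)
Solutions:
 v(a) = C1 - 4*a*log(-a) + 4*a*(-3*log(2) + 1 + log(7)) - 6*exp(7*a/6)/7


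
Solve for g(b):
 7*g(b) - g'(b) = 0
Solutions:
 g(b) = C1*exp(7*b)


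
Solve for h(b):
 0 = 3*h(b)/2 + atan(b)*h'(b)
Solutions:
 h(b) = C1*exp(-3*Integral(1/atan(b), b)/2)


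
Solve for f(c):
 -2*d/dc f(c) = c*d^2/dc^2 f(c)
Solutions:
 f(c) = C1 + C2/c


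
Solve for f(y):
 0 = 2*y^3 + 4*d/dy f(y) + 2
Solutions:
 f(y) = C1 - y^4/8 - y/2


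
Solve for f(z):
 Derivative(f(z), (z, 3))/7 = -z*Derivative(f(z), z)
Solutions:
 f(z) = C1 + Integral(C2*airyai(-7^(1/3)*z) + C3*airybi(-7^(1/3)*z), z)


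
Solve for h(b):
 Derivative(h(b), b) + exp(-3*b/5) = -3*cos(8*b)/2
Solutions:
 h(b) = C1 - 3*sin(8*b)/16 + 5*exp(-3*b/5)/3


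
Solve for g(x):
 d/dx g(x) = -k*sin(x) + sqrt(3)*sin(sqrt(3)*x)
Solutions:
 g(x) = C1 + k*cos(x) - cos(sqrt(3)*x)


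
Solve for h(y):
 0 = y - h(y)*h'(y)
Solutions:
 h(y) = -sqrt(C1 + y^2)
 h(y) = sqrt(C1 + y^2)


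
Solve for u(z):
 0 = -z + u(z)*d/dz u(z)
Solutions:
 u(z) = -sqrt(C1 + z^2)
 u(z) = sqrt(C1 + z^2)


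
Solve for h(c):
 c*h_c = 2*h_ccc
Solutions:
 h(c) = C1 + Integral(C2*airyai(2^(2/3)*c/2) + C3*airybi(2^(2/3)*c/2), c)


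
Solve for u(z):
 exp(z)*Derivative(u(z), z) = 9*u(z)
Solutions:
 u(z) = C1*exp(-9*exp(-z))


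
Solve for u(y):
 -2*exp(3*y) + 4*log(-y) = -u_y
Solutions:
 u(y) = C1 - 4*y*log(-y) + 4*y + 2*exp(3*y)/3


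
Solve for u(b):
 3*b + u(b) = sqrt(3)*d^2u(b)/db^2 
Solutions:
 u(b) = C1*exp(-3^(3/4)*b/3) + C2*exp(3^(3/4)*b/3) - 3*b


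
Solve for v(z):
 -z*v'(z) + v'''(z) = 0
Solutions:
 v(z) = C1 + Integral(C2*airyai(z) + C3*airybi(z), z)


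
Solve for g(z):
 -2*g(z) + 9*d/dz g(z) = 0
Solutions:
 g(z) = C1*exp(2*z/9)


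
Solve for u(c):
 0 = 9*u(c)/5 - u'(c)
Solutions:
 u(c) = C1*exp(9*c/5)


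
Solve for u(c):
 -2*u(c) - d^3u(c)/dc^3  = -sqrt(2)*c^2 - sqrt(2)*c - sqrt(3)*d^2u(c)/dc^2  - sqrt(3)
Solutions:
 u(c) = C1*exp(c*(3^(2/3)/(-sqrt(3) + sqrt(-3 + (9 - sqrt(3))^2) + 9)^(1/3) + 2*sqrt(3) + 3^(1/3)*(-sqrt(3) + sqrt(-3 + (9 - sqrt(3))^2) + 9)^(1/3))/6)*sin(3^(1/6)*c*(-3^(2/3)*(-sqrt(3) + sqrt(-3 + (9 - sqrt(3))^2) + 9)^(1/3) + 3/(-sqrt(3) + sqrt(-3 + (9 - sqrt(3))^2) + 9)^(1/3))/6) + C2*exp(c*(3^(2/3)/(-sqrt(3) + sqrt(-3 + (9 - sqrt(3))^2) + 9)^(1/3) + 2*sqrt(3) + 3^(1/3)*(-sqrt(3) + sqrt(-3 + (9 - sqrt(3))^2) + 9)^(1/3))/6)*cos(3^(1/6)*c*(-3^(2/3)*(-sqrt(3) + sqrt(-3 + (9 - sqrt(3))^2) + 9)^(1/3) + 3/(-sqrt(3) + sqrt(-3 + (9 - sqrt(3))^2) + 9)^(1/3))/6) + C3*exp(c*(-3^(1/3)*(-sqrt(3) + sqrt(-3 + (9 - sqrt(3))^2) + 9)^(1/3) - 3^(2/3)/(-sqrt(3) + sqrt(-3 + (9 - sqrt(3))^2) + 9)^(1/3) + sqrt(3))/3) + sqrt(2)*c^2/2 + sqrt(2)*c/2 + sqrt(3)/2 + sqrt(6)/2


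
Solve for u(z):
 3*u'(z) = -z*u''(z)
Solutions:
 u(z) = C1 + C2/z^2


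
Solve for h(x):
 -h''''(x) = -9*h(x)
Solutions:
 h(x) = C1*exp(-sqrt(3)*x) + C2*exp(sqrt(3)*x) + C3*sin(sqrt(3)*x) + C4*cos(sqrt(3)*x)


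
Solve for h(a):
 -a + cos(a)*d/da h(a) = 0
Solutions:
 h(a) = C1 + Integral(a/cos(a), a)


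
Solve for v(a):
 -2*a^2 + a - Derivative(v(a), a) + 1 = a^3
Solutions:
 v(a) = C1 - a^4/4 - 2*a^3/3 + a^2/2 + a


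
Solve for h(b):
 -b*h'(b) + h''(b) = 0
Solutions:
 h(b) = C1 + C2*erfi(sqrt(2)*b/2)


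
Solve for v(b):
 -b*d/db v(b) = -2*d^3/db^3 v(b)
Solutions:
 v(b) = C1 + Integral(C2*airyai(2^(2/3)*b/2) + C3*airybi(2^(2/3)*b/2), b)


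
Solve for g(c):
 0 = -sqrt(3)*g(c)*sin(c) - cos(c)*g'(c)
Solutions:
 g(c) = C1*cos(c)^(sqrt(3))


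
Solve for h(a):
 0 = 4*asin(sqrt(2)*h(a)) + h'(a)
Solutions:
 Integral(1/asin(sqrt(2)*_y), (_y, h(a))) = C1 - 4*a


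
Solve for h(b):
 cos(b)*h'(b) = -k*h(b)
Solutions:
 h(b) = C1*exp(k*(log(sin(b) - 1) - log(sin(b) + 1))/2)


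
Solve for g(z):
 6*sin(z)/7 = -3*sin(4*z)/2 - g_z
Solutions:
 g(z) = C1 + 6*cos(z)/7 + 3*cos(4*z)/8


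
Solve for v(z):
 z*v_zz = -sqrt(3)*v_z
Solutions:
 v(z) = C1 + C2*z^(1 - sqrt(3))


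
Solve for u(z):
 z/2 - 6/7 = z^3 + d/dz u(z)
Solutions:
 u(z) = C1 - z^4/4 + z^2/4 - 6*z/7


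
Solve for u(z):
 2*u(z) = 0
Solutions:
 u(z) = 0


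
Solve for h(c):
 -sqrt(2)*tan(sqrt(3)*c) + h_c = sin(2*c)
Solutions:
 h(c) = C1 - sqrt(6)*log(cos(sqrt(3)*c))/3 - cos(2*c)/2


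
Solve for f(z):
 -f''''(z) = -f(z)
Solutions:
 f(z) = C1*exp(-z) + C2*exp(z) + C3*sin(z) + C4*cos(z)


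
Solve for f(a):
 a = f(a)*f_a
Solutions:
 f(a) = -sqrt(C1 + a^2)
 f(a) = sqrt(C1 + a^2)


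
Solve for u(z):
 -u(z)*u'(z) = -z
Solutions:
 u(z) = -sqrt(C1 + z^2)
 u(z) = sqrt(C1 + z^2)


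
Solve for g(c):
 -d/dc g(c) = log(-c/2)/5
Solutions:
 g(c) = C1 - c*log(-c)/5 + c*(log(2) + 1)/5


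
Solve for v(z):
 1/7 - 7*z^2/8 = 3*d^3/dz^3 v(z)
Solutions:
 v(z) = C1 + C2*z + C3*z^2 - 7*z^5/1440 + z^3/126


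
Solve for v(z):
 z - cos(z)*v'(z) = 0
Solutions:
 v(z) = C1 + Integral(z/cos(z), z)


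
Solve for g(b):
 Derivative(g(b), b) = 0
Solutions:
 g(b) = C1


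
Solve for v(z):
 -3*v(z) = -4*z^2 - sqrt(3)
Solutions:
 v(z) = 4*z^2/3 + sqrt(3)/3


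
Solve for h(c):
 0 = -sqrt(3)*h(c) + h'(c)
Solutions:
 h(c) = C1*exp(sqrt(3)*c)


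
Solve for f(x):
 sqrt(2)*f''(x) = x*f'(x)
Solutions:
 f(x) = C1 + C2*erfi(2^(1/4)*x/2)


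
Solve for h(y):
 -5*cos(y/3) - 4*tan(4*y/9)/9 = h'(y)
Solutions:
 h(y) = C1 + log(cos(4*y/9)) - 15*sin(y/3)


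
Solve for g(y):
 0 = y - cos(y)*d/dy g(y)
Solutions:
 g(y) = C1 + Integral(y/cos(y), y)


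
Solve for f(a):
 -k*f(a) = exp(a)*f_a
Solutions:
 f(a) = C1*exp(k*exp(-a))


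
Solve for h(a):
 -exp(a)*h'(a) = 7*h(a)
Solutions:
 h(a) = C1*exp(7*exp(-a))


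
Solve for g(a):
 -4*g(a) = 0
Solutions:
 g(a) = 0


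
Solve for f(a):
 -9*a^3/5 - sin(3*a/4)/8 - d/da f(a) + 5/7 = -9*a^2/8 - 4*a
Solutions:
 f(a) = C1 - 9*a^4/20 + 3*a^3/8 + 2*a^2 + 5*a/7 + cos(3*a/4)/6


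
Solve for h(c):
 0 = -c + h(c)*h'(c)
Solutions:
 h(c) = -sqrt(C1 + c^2)
 h(c) = sqrt(C1 + c^2)


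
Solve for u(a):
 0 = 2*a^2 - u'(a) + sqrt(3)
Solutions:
 u(a) = C1 + 2*a^3/3 + sqrt(3)*a


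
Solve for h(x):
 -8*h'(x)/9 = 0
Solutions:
 h(x) = C1


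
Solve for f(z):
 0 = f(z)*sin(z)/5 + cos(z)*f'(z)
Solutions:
 f(z) = C1*cos(z)^(1/5)


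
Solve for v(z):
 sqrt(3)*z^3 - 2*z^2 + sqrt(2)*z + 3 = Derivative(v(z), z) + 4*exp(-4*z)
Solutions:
 v(z) = C1 + sqrt(3)*z^4/4 - 2*z^3/3 + sqrt(2)*z^2/2 + 3*z + exp(-4*z)


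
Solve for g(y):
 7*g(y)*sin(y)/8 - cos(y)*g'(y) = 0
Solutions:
 g(y) = C1/cos(y)^(7/8)


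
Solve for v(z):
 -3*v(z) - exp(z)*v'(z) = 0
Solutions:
 v(z) = C1*exp(3*exp(-z))


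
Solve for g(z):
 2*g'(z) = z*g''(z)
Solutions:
 g(z) = C1 + C2*z^3


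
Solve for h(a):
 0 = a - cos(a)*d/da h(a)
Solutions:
 h(a) = C1 + Integral(a/cos(a), a)


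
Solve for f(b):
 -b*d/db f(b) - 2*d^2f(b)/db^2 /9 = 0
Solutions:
 f(b) = C1 + C2*erf(3*b/2)


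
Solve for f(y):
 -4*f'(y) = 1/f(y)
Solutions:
 f(y) = -sqrt(C1 - 2*y)/2
 f(y) = sqrt(C1 - 2*y)/2


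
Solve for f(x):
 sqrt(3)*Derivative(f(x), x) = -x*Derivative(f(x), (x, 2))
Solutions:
 f(x) = C1 + C2*x^(1 - sqrt(3))


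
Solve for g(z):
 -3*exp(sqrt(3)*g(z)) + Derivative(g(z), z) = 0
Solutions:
 g(z) = sqrt(3)*(2*log(-1/(C1 + 3*z)) - log(3))/6


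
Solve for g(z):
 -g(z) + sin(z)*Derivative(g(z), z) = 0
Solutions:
 g(z) = C1*sqrt(cos(z) - 1)/sqrt(cos(z) + 1)


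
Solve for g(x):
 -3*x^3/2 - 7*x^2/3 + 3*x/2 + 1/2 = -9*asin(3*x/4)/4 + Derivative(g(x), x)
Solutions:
 g(x) = C1 - 3*x^4/8 - 7*x^3/9 + 3*x^2/4 + 9*x*asin(3*x/4)/4 + x/2 + 3*sqrt(16 - 9*x^2)/4


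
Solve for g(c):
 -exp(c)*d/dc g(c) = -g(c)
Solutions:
 g(c) = C1*exp(-exp(-c))


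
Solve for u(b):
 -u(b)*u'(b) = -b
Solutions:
 u(b) = -sqrt(C1 + b^2)
 u(b) = sqrt(C1 + b^2)


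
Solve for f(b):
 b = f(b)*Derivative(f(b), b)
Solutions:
 f(b) = -sqrt(C1 + b^2)
 f(b) = sqrt(C1 + b^2)


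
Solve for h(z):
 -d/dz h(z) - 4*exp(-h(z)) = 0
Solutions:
 h(z) = log(C1 - 4*z)


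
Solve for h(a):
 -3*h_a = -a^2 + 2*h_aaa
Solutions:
 h(a) = C1 + C2*sin(sqrt(6)*a/2) + C3*cos(sqrt(6)*a/2) + a^3/9 - 4*a/9


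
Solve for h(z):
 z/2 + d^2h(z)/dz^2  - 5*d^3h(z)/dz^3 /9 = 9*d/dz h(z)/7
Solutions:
 h(z) = C1 + 7*z^2/36 + 49*z/162 + (C2*sin(9*sqrt(91)*z/70) + C3*cos(9*sqrt(91)*z/70))*exp(9*z/10)


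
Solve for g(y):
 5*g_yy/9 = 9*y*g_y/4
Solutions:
 g(y) = C1 + C2*erfi(9*sqrt(10)*y/20)


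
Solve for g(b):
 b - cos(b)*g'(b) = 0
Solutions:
 g(b) = C1 + Integral(b/cos(b), b)


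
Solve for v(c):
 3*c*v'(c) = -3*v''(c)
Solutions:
 v(c) = C1 + C2*erf(sqrt(2)*c/2)


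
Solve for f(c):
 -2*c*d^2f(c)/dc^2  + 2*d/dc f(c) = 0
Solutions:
 f(c) = C1 + C2*c^2


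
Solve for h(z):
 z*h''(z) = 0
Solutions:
 h(z) = C1 + C2*z


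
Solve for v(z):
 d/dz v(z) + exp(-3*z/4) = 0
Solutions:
 v(z) = C1 + 4*exp(-3*z/4)/3


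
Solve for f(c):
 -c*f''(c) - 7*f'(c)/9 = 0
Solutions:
 f(c) = C1 + C2*c^(2/9)


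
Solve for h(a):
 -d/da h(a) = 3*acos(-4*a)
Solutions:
 h(a) = C1 - 3*a*acos(-4*a) - 3*sqrt(1 - 16*a^2)/4


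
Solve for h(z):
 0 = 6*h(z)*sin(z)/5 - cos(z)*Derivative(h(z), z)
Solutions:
 h(z) = C1/cos(z)^(6/5)


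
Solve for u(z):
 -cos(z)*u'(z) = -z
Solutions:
 u(z) = C1 + Integral(z/cos(z), z)


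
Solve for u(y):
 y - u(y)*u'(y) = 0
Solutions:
 u(y) = -sqrt(C1 + y^2)
 u(y) = sqrt(C1 + y^2)


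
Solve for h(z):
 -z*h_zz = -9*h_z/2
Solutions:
 h(z) = C1 + C2*z^(11/2)


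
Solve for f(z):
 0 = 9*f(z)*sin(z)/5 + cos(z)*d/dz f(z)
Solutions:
 f(z) = C1*cos(z)^(9/5)


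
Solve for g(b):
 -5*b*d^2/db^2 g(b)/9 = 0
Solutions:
 g(b) = C1 + C2*b


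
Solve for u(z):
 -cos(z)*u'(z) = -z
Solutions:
 u(z) = C1 + Integral(z/cos(z), z)


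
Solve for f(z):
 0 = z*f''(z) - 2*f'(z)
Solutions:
 f(z) = C1 + C2*z^3


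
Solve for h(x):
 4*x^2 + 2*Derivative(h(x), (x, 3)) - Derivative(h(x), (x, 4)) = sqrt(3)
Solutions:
 h(x) = C1 + C2*x + C3*x^2 + C4*exp(2*x) - x^5/30 - x^4/12 + x^3*(-2 + sqrt(3))/12


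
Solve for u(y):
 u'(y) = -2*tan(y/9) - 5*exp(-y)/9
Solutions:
 u(y) = C1 - 9*log(tan(y/9)^2 + 1) + 5*exp(-y)/9


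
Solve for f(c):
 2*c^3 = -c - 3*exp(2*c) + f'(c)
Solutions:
 f(c) = C1 + c^4/2 + c^2/2 + 3*exp(2*c)/2


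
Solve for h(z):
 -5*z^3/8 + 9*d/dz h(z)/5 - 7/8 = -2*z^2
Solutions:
 h(z) = C1 + 25*z^4/288 - 10*z^3/27 + 35*z/72


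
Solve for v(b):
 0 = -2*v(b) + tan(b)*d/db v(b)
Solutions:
 v(b) = C1*sin(b)^2


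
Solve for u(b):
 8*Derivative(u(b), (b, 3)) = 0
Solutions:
 u(b) = C1 + C2*b + C3*b^2


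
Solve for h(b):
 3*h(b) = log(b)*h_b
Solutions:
 h(b) = C1*exp(3*li(b))


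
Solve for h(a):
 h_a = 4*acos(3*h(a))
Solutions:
 Integral(1/acos(3*_y), (_y, h(a))) = C1 + 4*a


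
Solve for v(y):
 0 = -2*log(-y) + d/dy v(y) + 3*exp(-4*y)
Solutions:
 v(y) = C1 + 2*y*log(-y) - 2*y + 3*exp(-4*y)/4


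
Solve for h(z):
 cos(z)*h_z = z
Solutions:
 h(z) = C1 + Integral(z/cos(z), z)


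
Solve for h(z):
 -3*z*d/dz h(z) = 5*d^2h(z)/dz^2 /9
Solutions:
 h(z) = C1 + C2*erf(3*sqrt(30)*z/10)


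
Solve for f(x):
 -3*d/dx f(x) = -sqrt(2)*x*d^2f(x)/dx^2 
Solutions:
 f(x) = C1 + C2*x^(1 + 3*sqrt(2)/2)


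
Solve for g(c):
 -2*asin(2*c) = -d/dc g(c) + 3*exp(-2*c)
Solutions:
 g(c) = C1 + 2*c*asin(2*c) + sqrt(1 - 4*c^2) - 3*exp(-2*c)/2


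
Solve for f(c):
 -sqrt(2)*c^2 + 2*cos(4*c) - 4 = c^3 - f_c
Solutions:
 f(c) = C1 + c^4/4 + sqrt(2)*c^3/3 + 4*c - sin(4*c)/2


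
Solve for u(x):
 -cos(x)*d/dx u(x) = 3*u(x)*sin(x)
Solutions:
 u(x) = C1*cos(x)^3


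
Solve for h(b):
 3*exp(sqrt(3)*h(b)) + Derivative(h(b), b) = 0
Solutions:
 h(b) = sqrt(3)*(2*log(1/(C1 + 3*b)) - log(3))/6


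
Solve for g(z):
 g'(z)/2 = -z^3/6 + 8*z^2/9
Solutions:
 g(z) = C1 - z^4/12 + 16*z^3/27


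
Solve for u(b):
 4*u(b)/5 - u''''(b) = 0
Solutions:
 u(b) = C1*exp(-sqrt(2)*5^(3/4)*b/5) + C2*exp(sqrt(2)*5^(3/4)*b/5) + C3*sin(sqrt(2)*5^(3/4)*b/5) + C4*cos(sqrt(2)*5^(3/4)*b/5)


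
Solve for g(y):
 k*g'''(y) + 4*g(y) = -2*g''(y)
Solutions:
 g(y) = C1*exp(-y*(2^(1/3)*(sqrt(((27 + 4/k^2)^2 - 16/k^4)/k^2) + 27/k + 4/k^3)^(1/3) + 2/k + 2*2^(2/3)/(k^2*(sqrt(((27 + 4/k^2)^2 - 16/k^4)/k^2) + 27/k + 4/k^3)^(1/3)))/3) + C2*exp(y*(2^(1/3)*(sqrt(((27 + 4/k^2)^2 - 16/k^4)/k^2) + 27/k + 4/k^3)^(1/3) - 2^(1/3)*sqrt(3)*I*(sqrt(((27 + 4/k^2)^2 - 16/k^4)/k^2) + 27/k + 4/k^3)^(1/3) - 4/k - 8*2^(2/3)/(k^2*(-1 + sqrt(3)*I)*(sqrt(((27 + 4/k^2)^2 - 16/k^4)/k^2) + 27/k + 4/k^3)^(1/3)))/6) + C3*exp(y*(2^(1/3)*(sqrt(((27 + 4/k^2)^2 - 16/k^4)/k^2) + 27/k + 4/k^3)^(1/3) + 2^(1/3)*sqrt(3)*I*(sqrt(((27 + 4/k^2)^2 - 16/k^4)/k^2) + 27/k + 4/k^3)^(1/3) - 4/k + 8*2^(2/3)/(k^2*(1 + sqrt(3)*I)*(sqrt(((27 + 4/k^2)^2 - 16/k^4)/k^2) + 27/k + 4/k^3)^(1/3)))/6)


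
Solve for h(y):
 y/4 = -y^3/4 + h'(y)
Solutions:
 h(y) = C1 + y^4/16 + y^2/8


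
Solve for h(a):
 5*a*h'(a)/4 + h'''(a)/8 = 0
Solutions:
 h(a) = C1 + Integral(C2*airyai(-10^(1/3)*a) + C3*airybi(-10^(1/3)*a), a)


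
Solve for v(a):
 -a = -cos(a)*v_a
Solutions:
 v(a) = C1 + Integral(a/cos(a), a)


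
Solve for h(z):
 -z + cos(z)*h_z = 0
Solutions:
 h(z) = C1 + Integral(z/cos(z), z)


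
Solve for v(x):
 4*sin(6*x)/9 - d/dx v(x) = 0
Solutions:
 v(x) = C1 - 2*cos(6*x)/27


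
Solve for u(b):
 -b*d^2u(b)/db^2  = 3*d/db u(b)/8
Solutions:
 u(b) = C1 + C2*b^(5/8)


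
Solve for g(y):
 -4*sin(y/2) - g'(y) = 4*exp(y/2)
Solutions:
 g(y) = C1 - 8*exp(y/2) + 8*cos(y/2)


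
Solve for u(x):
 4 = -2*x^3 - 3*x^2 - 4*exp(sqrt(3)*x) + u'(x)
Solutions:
 u(x) = C1 + x^4/2 + x^3 + 4*x + 4*sqrt(3)*exp(sqrt(3)*x)/3


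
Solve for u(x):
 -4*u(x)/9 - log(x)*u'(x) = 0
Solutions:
 u(x) = C1*exp(-4*li(x)/9)


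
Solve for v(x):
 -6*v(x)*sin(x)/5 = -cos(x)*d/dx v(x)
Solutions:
 v(x) = C1/cos(x)^(6/5)


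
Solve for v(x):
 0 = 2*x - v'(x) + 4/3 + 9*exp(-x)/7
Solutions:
 v(x) = C1 + x^2 + 4*x/3 - 9*exp(-x)/7


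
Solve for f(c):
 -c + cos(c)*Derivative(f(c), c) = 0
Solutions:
 f(c) = C1 + Integral(c/cos(c), c)


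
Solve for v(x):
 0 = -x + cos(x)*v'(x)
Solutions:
 v(x) = C1 + Integral(x/cos(x), x)


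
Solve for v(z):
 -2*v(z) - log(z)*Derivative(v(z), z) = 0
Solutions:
 v(z) = C1*exp(-2*li(z))


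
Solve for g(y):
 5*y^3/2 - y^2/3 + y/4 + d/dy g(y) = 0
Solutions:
 g(y) = C1 - 5*y^4/8 + y^3/9 - y^2/8


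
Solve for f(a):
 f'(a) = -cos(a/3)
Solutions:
 f(a) = C1 - 3*sin(a/3)


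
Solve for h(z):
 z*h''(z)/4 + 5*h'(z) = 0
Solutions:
 h(z) = C1 + C2/z^19


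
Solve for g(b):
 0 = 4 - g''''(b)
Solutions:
 g(b) = C1 + C2*b + C3*b^2 + C4*b^3 + b^4/6


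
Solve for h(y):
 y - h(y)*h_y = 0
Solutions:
 h(y) = -sqrt(C1 + y^2)
 h(y) = sqrt(C1 + y^2)


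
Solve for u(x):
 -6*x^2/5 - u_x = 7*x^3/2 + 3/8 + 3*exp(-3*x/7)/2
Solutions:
 u(x) = C1 - 7*x^4/8 - 2*x^3/5 - 3*x/8 + 7*exp(-3*x/7)/2


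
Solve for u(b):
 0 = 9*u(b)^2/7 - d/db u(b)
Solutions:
 u(b) = -7/(C1 + 9*b)


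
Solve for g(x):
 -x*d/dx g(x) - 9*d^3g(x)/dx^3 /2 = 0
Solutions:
 g(x) = C1 + Integral(C2*airyai(-6^(1/3)*x/3) + C3*airybi(-6^(1/3)*x/3), x)


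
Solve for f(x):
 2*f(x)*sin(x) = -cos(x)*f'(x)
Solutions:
 f(x) = C1*cos(x)^2


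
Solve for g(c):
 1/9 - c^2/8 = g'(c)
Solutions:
 g(c) = C1 - c^3/24 + c/9


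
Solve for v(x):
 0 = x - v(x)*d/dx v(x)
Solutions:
 v(x) = -sqrt(C1 + x^2)
 v(x) = sqrt(C1 + x^2)


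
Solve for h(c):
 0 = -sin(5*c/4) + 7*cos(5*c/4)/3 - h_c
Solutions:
 h(c) = C1 + 28*sin(5*c/4)/15 + 4*cos(5*c/4)/5


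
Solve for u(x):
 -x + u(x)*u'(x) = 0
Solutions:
 u(x) = -sqrt(C1 + x^2)
 u(x) = sqrt(C1 + x^2)


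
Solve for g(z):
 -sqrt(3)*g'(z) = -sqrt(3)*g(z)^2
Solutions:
 g(z) = -1/(C1 + z)


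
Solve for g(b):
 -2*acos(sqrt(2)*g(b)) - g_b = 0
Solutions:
 Integral(1/acos(sqrt(2)*_y), (_y, g(b))) = C1 - 2*b


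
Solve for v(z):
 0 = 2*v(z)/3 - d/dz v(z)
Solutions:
 v(z) = C1*exp(2*z/3)


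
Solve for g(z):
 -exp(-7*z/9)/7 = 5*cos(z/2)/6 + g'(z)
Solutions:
 g(z) = C1 - 5*sin(z/2)/3 + 9*exp(-7*z/9)/49


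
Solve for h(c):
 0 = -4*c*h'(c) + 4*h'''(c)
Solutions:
 h(c) = C1 + Integral(C2*airyai(c) + C3*airybi(c), c)


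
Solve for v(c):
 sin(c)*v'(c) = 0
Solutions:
 v(c) = C1


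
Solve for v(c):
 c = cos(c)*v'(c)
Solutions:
 v(c) = C1 + Integral(c/cos(c), c)


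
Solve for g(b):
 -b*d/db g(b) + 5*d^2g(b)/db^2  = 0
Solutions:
 g(b) = C1 + C2*erfi(sqrt(10)*b/10)


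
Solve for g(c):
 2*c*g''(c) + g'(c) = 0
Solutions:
 g(c) = C1 + C2*sqrt(c)


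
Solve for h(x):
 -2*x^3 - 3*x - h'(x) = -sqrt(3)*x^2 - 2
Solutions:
 h(x) = C1 - x^4/2 + sqrt(3)*x^3/3 - 3*x^2/2 + 2*x


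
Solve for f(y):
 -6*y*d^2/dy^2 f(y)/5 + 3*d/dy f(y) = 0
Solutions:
 f(y) = C1 + C2*y^(7/2)


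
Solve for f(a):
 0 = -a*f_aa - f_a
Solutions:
 f(a) = C1 + C2*log(a)


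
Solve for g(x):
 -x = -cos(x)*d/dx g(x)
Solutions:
 g(x) = C1 + Integral(x/cos(x), x)


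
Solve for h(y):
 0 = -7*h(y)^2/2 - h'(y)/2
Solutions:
 h(y) = 1/(C1 + 7*y)


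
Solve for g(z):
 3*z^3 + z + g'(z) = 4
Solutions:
 g(z) = C1 - 3*z^4/4 - z^2/2 + 4*z


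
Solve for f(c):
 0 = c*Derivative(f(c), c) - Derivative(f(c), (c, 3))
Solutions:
 f(c) = C1 + Integral(C2*airyai(c) + C3*airybi(c), c)


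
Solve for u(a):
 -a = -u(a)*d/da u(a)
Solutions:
 u(a) = -sqrt(C1 + a^2)
 u(a) = sqrt(C1 + a^2)


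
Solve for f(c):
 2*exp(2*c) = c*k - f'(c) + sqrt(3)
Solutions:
 f(c) = C1 + c^2*k/2 + sqrt(3)*c - exp(2*c)


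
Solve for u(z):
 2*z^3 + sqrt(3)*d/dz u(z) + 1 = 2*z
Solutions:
 u(z) = C1 - sqrt(3)*z^4/6 + sqrt(3)*z^2/3 - sqrt(3)*z/3


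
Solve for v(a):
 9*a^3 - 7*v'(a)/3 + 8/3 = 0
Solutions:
 v(a) = C1 + 27*a^4/28 + 8*a/7


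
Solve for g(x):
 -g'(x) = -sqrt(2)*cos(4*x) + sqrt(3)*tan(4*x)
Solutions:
 g(x) = C1 + sqrt(3)*log(cos(4*x))/4 + sqrt(2)*sin(4*x)/4


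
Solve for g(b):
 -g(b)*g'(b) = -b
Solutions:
 g(b) = -sqrt(C1 + b^2)
 g(b) = sqrt(C1 + b^2)


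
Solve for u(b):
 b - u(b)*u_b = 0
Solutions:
 u(b) = -sqrt(C1 + b^2)
 u(b) = sqrt(C1 + b^2)


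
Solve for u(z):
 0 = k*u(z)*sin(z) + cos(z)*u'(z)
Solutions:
 u(z) = C1*exp(k*log(cos(z)))


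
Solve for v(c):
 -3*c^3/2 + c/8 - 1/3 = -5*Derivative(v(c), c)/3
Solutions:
 v(c) = C1 + 9*c^4/40 - 3*c^2/80 + c/5


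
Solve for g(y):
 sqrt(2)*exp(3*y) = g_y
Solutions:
 g(y) = C1 + sqrt(2)*exp(3*y)/3


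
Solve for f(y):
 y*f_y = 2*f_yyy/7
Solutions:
 f(y) = C1 + Integral(C2*airyai(2^(2/3)*7^(1/3)*y/2) + C3*airybi(2^(2/3)*7^(1/3)*y/2), y)


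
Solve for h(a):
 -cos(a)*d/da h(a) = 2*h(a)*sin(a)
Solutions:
 h(a) = C1*cos(a)^2


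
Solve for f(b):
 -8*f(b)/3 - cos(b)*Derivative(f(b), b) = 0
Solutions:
 f(b) = C1*(sin(b) - 1)^(4/3)/(sin(b) + 1)^(4/3)


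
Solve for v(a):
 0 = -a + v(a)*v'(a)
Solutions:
 v(a) = -sqrt(C1 + a^2)
 v(a) = sqrt(C1 + a^2)


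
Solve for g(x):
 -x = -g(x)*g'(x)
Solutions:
 g(x) = -sqrt(C1 + x^2)
 g(x) = sqrt(C1 + x^2)


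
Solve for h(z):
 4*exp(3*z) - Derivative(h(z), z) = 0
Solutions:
 h(z) = C1 + 4*exp(3*z)/3


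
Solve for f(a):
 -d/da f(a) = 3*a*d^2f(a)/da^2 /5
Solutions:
 f(a) = C1 + C2/a^(2/3)


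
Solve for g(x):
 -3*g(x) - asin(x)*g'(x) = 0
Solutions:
 g(x) = C1*exp(-3*Integral(1/asin(x), x))


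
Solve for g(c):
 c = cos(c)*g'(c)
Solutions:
 g(c) = C1 + Integral(c/cos(c), c)


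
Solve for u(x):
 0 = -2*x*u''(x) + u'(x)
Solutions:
 u(x) = C1 + C2*x^(3/2)


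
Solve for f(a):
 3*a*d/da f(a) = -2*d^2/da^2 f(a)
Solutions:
 f(a) = C1 + C2*erf(sqrt(3)*a/2)


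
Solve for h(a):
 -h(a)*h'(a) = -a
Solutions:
 h(a) = -sqrt(C1 + a^2)
 h(a) = sqrt(C1 + a^2)


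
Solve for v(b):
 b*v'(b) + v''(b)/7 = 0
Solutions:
 v(b) = C1 + C2*erf(sqrt(14)*b/2)


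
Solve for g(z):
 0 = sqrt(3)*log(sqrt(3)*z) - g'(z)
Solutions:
 g(z) = C1 + sqrt(3)*z*log(z) - sqrt(3)*z + sqrt(3)*z*log(3)/2


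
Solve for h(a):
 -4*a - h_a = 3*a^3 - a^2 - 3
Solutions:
 h(a) = C1 - 3*a^4/4 + a^3/3 - 2*a^2 + 3*a


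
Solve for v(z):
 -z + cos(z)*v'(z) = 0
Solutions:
 v(z) = C1 + Integral(z/cos(z), z)


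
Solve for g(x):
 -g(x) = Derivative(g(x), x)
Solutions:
 g(x) = C1*exp(-x)


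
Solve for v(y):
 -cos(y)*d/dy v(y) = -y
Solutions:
 v(y) = C1 + Integral(y/cos(y), y)


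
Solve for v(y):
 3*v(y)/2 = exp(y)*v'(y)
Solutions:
 v(y) = C1*exp(-3*exp(-y)/2)
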